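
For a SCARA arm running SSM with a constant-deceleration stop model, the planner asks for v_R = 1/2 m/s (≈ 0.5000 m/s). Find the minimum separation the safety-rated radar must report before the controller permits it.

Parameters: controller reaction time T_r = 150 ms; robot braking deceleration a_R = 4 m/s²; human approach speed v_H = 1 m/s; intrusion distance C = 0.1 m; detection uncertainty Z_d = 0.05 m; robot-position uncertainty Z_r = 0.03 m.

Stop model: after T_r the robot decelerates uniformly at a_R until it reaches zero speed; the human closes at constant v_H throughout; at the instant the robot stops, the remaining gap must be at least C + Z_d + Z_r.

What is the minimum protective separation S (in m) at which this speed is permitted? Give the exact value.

stop time T_s = (1/2)/4 = 0.1250 s
robot in T_r: 0.5000·0.1500 = 0.0750 m
robot covers 0.5000·0.1250 − ½·4.0000·0.1250² = 0.0312 m while stopping
person approaches 1.0000·(0.1500+0.1250) = 0.2750 m
C+Z_d+Z_r = 0.1000+0.0500+0.0300 = 0.1800 m
S_min ≈ 0.0750+0.0312+0.2750+0.1800  ⇒  S_min = 449/800 m

S_min = 449/800 m = 0.5613 m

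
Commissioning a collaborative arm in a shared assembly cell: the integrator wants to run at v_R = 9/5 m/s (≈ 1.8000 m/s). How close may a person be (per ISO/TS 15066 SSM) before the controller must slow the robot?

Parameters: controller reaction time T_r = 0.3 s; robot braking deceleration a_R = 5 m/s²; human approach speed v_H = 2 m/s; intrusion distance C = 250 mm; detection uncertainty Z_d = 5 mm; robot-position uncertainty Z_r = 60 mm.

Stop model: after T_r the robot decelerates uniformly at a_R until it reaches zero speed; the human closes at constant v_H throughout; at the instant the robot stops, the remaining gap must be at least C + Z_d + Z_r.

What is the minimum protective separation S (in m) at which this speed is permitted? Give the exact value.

stop time T_s = (9/5)/5 = 0.3600 s
reaction-phase robot travel = 1.8000·0.3000 = 0.5400 m
robot covers 1.8000·0.3600 − ½·5.0000·0.3600² = 0.3240 m while stopping
human closes 2.0000·0.6600 = 1.3200 m
residual clearance needed = 0.2500+0.0050+0.0600 = 0.3150 m
S_min ≈ 0.5400+0.3240+1.3200+0.3150  ⇒  S_min = 2499/1000 m

S_min = 2499/1000 m = 2.4990 m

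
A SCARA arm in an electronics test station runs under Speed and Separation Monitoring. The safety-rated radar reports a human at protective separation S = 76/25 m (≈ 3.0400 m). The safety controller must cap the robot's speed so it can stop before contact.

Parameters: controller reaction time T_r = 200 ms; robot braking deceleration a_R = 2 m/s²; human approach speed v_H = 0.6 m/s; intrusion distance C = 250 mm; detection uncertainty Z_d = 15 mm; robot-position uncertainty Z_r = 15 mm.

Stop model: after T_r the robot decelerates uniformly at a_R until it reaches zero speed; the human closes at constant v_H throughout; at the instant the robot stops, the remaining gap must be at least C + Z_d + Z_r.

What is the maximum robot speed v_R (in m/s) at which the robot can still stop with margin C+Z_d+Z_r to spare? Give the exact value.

at the boundary: (1/4)·v² + (1/2)·v + (-66/25) = 0
  disc = (1/2)² − 4·(1/4)·(-66/25) = 289/100 ; √disc = 17/10
  v_R = (−(1/2) + 17/10) / (2·(1/4)) = 12/5 m/s
check:
stop time T_s = (12/5)/2 = 1.2000 s
robot covers v_R·T_r = 2.4000·0.2000 = 0.4800 m before braking
braking distance = 2.4000²/(2·2.0000) = 1.4400 m
human closes 0.6000·1.4000 = 0.8400 m
C+Z_d+Z_r = 0.2500+0.0150+0.0150 = 0.2800 m
sum ≈ 0.4800+1.4400+0.8400+0.2800 ≈ 3.0400 m = S ✓

v_R_max = 12/5 m/s = 2.4000 m/s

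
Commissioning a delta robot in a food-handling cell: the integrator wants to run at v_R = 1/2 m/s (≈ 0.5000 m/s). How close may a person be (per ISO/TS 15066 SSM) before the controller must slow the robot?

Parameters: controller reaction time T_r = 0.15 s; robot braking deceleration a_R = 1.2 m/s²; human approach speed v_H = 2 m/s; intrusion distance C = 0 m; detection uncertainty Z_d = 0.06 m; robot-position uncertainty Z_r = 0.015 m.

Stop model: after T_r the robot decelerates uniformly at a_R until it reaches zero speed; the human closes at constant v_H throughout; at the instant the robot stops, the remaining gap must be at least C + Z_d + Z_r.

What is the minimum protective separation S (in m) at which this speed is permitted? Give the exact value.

T_s = v_R/a_R = (1/2)/(6/5) = 0.4167 s
reaction-phase robot travel = 0.5000·0.1500 = 0.0750 m
robot covers 0.5000·0.4167 − ½·1.2000·0.4167² = 0.1042 m while stopping
human closes 2.0000·0.5667 = 1.1333 m
C+Z_d+Z_r = 0.0000+0.0600+0.0150 = 0.0750 m
S_min ≈ 0.0750+0.1042+1.1333+0.0750  ⇒  S_min = 111/80 m

S_min = 111/80 m = 1.3875 m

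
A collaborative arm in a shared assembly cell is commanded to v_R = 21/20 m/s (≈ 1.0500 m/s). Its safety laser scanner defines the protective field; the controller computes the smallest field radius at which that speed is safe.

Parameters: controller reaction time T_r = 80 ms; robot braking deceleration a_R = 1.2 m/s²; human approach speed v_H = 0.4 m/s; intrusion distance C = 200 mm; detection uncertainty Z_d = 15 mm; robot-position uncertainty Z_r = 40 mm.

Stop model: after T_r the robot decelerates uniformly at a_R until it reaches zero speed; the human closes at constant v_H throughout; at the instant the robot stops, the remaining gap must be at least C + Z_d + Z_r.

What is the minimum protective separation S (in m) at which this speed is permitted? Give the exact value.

S_min = 9443/8000 m = 1.1804 m

braking lasts T_s = (21/20)/(6/5) = 0.8750 s
robot in T_r: 1.0500·0.0800 = 0.0840 m
robot covers 1.0500·0.8750 − ½·1.2000·0.8750² = 0.4594 m while stopping
person approaches 0.4000·(0.0800+0.8750) = 0.3820 m
residual clearance needed = 0.2000+0.0150+0.0400 = 0.2550 m
S_min ≈ 0.0840+0.4594+0.3820+0.2550  ⇒  S_min = 9443/8000 m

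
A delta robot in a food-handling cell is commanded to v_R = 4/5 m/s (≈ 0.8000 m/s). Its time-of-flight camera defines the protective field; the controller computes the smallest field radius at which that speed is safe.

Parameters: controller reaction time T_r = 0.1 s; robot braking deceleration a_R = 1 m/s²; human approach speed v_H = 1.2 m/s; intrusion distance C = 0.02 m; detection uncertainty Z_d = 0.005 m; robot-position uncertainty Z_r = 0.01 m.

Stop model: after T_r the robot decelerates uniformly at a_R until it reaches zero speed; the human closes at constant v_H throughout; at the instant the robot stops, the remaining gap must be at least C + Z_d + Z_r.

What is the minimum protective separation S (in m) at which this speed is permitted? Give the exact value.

braking lasts T_s = (4/5)/1 = 0.8000 s
robot in T_r: 0.8000·0.1000 = 0.0800 m
robot covers 0.8000·0.8000 − ½·1.0000·0.8000² = 0.3200 m while stopping
person approaches 1.2000·(0.1000+0.8000) = 1.0800 m
residual clearance needed = 0.0200+0.0050+0.0100 = 0.0350 m
S_min ≈ 0.0800+0.3200+1.0800+0.0350  ⇒  S_min = 303/200 m

S_min = 303/200 m = 1.5150 m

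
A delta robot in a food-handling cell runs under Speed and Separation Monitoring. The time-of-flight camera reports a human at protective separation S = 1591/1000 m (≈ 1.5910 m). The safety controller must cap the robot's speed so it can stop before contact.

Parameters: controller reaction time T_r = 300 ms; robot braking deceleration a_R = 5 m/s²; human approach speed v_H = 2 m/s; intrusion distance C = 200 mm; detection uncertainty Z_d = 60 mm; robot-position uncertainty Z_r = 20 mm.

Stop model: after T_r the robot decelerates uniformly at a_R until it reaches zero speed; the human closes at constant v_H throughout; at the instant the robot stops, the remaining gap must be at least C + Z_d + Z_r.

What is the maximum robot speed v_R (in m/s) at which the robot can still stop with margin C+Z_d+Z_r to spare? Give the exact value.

at the boundary: (1/10)·v² + (7/10)·v + (-711/1000) = 0
  disc = (7/10)² − 4·(1/10)·(-711/1000) = 484/625 ; √disc = 22/25
  v_R = (−(7/10) + 22/25) / (2·(1/10)) = 9/10 m/s
check:
braking lasts T_s = (9/10)/5 = 0.1800 s
reaction-phase robot travel = 0.9000·0.3000 = 0.2700 m
braking distance = 0.9000²/(2·5.0000) = 0.0810 m
person approaches 2.0000·(0.3000+0.1800) = 0.9600 m
margins: 0.2000+0.0600+0.0200 = 0.2800 m
sum ≈ 0.2700+0.0810+0.9600+0.2800 ≈ 1.5910 m = S ✓

v_R_max = 9/10 m/s = 0.9000 m/s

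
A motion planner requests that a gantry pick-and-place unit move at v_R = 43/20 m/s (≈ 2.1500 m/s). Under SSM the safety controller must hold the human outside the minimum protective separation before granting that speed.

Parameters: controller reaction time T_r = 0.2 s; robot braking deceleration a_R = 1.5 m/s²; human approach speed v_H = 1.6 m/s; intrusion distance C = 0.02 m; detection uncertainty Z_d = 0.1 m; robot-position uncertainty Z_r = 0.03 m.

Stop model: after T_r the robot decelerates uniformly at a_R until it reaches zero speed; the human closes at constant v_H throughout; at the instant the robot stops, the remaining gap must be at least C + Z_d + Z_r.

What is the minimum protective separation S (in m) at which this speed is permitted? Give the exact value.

braking lasts T_s = (43/20)/(3/2) = 1.4333 s
robot covers v_R·T_r = 2.1500·0.2000 = 0.4300 m before braking
robot under decel: 2.1500²/(2·1.5000) = 1.5408 m
person approaches 1.6000·(0.2000+1.4333) = 2.6133 m
residual clearance needed = 0.0200+0.1000+0.0300 = 0.1500 m
S_min ≈ 0.4300+1.5408+2.6133+0.1500  ⇒  S_min = 5681/1200 m

S_min = 5681/1200 m = 4.7342 m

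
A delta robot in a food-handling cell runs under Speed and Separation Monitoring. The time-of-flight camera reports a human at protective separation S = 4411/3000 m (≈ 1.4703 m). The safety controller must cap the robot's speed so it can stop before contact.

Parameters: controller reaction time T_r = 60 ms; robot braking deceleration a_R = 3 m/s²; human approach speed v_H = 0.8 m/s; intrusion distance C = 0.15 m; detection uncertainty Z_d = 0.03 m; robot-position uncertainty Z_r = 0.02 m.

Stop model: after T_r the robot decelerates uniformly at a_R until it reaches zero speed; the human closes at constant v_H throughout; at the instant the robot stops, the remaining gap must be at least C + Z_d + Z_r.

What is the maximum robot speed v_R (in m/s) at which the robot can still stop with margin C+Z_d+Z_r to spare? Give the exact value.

v_R_max = 19/10 m/s = 1.9000 m/s

collect terms ⇒ (1/6)·v_R² + (49/150)·v_R + (-3667/3000) = 0
  disc = (49/150)² − 4·(1/6)·(-3667/3000) = 576/625 ; √disc = 24/25
  v_R = (−(49/150) + 24/25) / (2·(1/6)) = 19/10 m/s
check:
braking lasts T_s = (19/10)/3 = 0.6333 s
robot in T_r: 1.9000·0.0600 = 0.1140 m
braking distance = 1.9000²/(2·3.0000) = 0.6017 m
human over T_r+T_s: 0.8000·(0.0600+0.6333) = 0.5547 m
C+Z_d+Z_r = 0.1500+0.0300+0.0200 = 0.2000 m
sum ≈ 0.1140+0.6017+0.5547+0.2000 ≈ 1.4703 m = S ✓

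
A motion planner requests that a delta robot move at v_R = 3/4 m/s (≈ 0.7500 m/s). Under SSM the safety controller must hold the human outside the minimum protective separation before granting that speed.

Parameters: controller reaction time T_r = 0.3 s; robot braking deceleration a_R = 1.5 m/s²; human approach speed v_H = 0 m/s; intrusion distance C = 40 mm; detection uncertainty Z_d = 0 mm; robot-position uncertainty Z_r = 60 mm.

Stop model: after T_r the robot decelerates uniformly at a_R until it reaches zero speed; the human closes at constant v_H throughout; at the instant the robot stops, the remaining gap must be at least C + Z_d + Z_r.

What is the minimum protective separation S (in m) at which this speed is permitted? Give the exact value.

stop time T_s = (3/4)/(3/2) = 0.5000 s
reaction-phase robot travel = 0.7500·0.3000 = 0.2250 m
braking distance = 0.7500²/(2·1.5000) = 0.1875 m
human over T_r+T_s: 0.0000·(0.3000+0.5000) = 0.0000 m
C+Z_d+Z_r = 0.0400+0.0000+0.0600 = 0.1000 m
S_min ≈ 0.2250+0.1875+0.0000+0.1000  ⇒  S_min = 41/80 m

S_min = 41/80 m = 0.5125 m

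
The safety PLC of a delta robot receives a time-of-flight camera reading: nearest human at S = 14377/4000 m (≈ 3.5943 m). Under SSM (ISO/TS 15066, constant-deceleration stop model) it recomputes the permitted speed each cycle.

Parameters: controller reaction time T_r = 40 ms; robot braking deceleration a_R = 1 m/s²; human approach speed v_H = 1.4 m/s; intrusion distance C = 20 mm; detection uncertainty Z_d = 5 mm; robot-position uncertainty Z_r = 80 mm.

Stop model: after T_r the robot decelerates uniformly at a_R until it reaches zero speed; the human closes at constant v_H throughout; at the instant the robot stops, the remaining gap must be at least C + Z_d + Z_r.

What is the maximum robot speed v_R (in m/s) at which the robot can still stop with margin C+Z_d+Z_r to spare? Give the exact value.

v_R_max = 31/20 m/s = 1.5500 m/s

quadratic (1/2)·v² + (36/25)·v + (-13733/4000) = 0
  disc = (36/25)² − 4·(1/2)·(-13733/4000) = 89401/10000 ; √disc = 299/100
  v_R = (−(36/25) + 299/100) / (2·(1/2)) = 31/20 m/s
check:
braking lasts T_s = (31/20)/1 = 1.5500 s
reaction-phase robot travel = 1.5500·0.0400 = 0.0620 m
robot under decel: 1.5500²/(2·1.0000) = 1.2012 m
person approaches 1.4000·(0.0400+1.5500) = 2.2260 m
C+Z_d+Z_r = 0.0200+0.0050+0.0800 = 0.1050 m
sum ≈ 0.0620+1.2012+2.2260+0.1050 ≈ 3.5943 m = S ✓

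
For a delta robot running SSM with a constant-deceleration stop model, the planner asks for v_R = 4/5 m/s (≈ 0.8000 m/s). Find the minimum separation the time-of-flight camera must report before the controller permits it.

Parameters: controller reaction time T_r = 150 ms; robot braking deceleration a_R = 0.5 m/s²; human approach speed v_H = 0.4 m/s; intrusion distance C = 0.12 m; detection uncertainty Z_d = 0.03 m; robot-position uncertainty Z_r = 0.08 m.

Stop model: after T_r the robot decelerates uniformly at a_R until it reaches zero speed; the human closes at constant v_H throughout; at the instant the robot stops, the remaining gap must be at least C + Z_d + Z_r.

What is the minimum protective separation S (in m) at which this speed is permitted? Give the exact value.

stop time T_s = (4/5)/(1/2) = 1.6000 s
robot in T_r: 0.8000·0.1500 = 0.1200 m
robot covers 0.8000·1.6000 − ½·0.5000·1.6000² = 0.6400 m while stopping
human over T_r+T_s: 0.4000·(0.1500+1.6000) = 0.7000 m
residual clearance needed = 0.1200+0.0300+0.0800 = 0.2300 m
S_min ≈ 0.1200+0.6400+0.7000+0.2300  ⇒  S_min = 169/100 m

S_min = 169/100 m = 1.6900 m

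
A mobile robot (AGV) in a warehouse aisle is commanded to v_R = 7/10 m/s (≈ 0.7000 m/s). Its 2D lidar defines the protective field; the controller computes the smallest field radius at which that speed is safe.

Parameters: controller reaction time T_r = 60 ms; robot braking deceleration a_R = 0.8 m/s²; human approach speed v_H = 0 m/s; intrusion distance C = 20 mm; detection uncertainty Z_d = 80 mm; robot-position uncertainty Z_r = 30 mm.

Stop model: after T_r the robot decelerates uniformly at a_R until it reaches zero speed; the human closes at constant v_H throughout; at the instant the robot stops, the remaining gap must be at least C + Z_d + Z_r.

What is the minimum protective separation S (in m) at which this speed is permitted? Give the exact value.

T_s = v_R/a_R = (7/10)/(4/5) = 0.8750 s
robot in T_r: 0.7000·0.0600 = 0.0420 m
robot under decel: 0.7000²/(2·0.8000) = 0.3063 m
human over T_r+T_s: 0.0000·(0.0600+0.8750) = 0.0000 m
margins: 0.0200+0.0800+0.0300 = 0.1300 m
S_min ≈ 0.0420+0.3063+0.0000+0.1300  ⇒  S_min = 1913/4000 m

S_min = 1913/4000 m = 0.4783 m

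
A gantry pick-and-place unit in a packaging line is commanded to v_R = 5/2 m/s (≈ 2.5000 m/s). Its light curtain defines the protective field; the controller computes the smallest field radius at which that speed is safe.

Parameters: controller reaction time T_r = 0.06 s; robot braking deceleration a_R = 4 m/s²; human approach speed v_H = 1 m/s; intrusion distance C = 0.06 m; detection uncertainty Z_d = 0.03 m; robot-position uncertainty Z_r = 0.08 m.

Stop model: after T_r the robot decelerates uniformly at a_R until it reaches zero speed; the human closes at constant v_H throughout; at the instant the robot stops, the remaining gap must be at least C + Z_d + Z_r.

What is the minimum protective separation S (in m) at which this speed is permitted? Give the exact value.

braking lasts T_s = (5/2)/4 = 0.6250 s
robot covers v_R·T_r = 2.5000·0.0600 = 0.1500 m before braking
robot under decel: 2.5000²/(2·4.0000) = 0.7812 m
human over T_r+T_s: 1.0000·(0.0600+0.6250) = 0.6850 m
residual clearance needed = 0.0600+0.0300+0.0800 = 0.1700 m
S_min ≈ 0.1500+0.7812+0.6850+0.1700  ⇒  S_min = 1429/800 m

S_min = 1429/800 m = 1.7862 m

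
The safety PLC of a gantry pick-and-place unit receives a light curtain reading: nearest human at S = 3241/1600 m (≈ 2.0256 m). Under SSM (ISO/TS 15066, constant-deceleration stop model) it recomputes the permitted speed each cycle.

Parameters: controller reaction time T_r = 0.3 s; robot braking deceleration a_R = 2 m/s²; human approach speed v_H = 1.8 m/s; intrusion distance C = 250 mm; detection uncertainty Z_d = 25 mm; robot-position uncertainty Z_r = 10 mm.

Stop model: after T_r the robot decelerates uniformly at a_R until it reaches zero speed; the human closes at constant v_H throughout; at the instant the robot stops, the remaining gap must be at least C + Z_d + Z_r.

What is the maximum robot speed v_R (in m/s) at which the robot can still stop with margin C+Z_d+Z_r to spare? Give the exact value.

at the boundary: (1/4)·v² + (6/5)·v + (-1921/1600) = 0
  disc = (6/5)² − 4·(1/4)·(-1921/1600) = 169/64 ; √disc = 13/8
  v_R = (−(6/5) + 13/8) / (2·(1/4)) = 17/20 m/s
check:
stop time T_s = (17/20)/2 = 0.4250 s
robot in T_r: 0.8500·0.3000 = 0.2550 m
braking distance = 0.8500²/(2·2.0000) = 0.1806 m
human over T_r+T_s: 1.8000·(0.3000+0.4250) = 1.3050 m
margins: 0.2500+0.0250+0.0100 = 0.2850 m
sum ≈ 0.2550+0.1806+1.3050+0.2850 ≈ 2.0256 m = S ✓

v_R_max = 17/20 m/s = 0.8500 m/s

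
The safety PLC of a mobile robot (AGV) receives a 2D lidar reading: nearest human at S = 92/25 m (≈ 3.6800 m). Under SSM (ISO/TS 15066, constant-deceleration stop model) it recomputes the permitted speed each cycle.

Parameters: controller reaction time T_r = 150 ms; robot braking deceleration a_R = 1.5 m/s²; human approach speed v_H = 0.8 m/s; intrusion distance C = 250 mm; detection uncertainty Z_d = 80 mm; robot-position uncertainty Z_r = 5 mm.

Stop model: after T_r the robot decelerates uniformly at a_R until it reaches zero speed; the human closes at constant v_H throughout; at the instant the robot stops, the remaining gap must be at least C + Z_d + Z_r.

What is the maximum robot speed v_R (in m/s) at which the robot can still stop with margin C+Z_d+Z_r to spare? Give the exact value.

at the boundary: (1/3)·v² + (41/60)·v + (-129/40) = 0
  disc = (41/60)² − 4·(1/3)·(-129/40) = 17161/3600 ; √disc = 131/60
  v_R = (−(41/60) + 131/60) / (2·(1/3)) = 9/4 m/s
check:
braking lasts T_s = (9/4)/(3/2) = 1.5000 s
robot covers v_R·T_r = 2.2500·0.1500 = 0.3375 m before braking
robot under decel: 2.2500²/(2·1.5000) = 1.6875 m
human closes 0.8000·1.6500 = 1.3200 m
margins: 0.2500+0.0800+0.0050 = 0.3350 m
sum ≈ 0.3375+1.6875+1.3200+0.3350 ≈ 3.6800 m = S ✓

v_R_max = 9/4 m/s = 2.2500 m/s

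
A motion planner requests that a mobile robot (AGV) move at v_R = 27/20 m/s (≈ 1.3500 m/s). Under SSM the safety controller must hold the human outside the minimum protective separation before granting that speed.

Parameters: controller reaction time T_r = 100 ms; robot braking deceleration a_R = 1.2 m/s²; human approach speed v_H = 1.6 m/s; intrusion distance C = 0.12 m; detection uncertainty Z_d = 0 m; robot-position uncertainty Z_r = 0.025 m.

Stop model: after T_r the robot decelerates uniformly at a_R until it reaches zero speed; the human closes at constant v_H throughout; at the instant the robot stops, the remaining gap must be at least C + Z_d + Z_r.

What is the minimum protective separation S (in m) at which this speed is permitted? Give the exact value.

braking lasts T_s = (27/20)/(6/5) = 1.1250 s
reaction-phase robot travel = 1.3500·0.1000 = 0.1350 m
robot under decel: 1.3500²/(2·1.2000) = 0.7594 m
human over T_r+T_s: 1.6000·(0.1000+1.1250) = 1.9600 m
residual clearance needed = 0.1200+0.0000+0.0250 = 0.1450 m
S_min ≈ 0.1350+0.7594+1.9600+0.1450  ⇒  S_min = 4799/1600 m

S_min = 4799/1600 m = 2.9994 m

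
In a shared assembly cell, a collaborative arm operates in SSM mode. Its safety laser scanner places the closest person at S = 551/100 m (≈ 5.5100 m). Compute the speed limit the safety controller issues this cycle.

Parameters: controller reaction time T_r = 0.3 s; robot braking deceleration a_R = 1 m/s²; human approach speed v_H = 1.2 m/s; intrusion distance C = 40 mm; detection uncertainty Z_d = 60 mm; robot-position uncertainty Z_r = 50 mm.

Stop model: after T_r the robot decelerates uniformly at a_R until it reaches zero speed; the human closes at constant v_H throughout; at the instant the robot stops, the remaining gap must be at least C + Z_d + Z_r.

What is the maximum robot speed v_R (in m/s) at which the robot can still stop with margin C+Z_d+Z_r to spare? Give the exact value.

v_R_max = 2 m/s = 2.0000 m/s

collect terms ⇒ (1/2)·v_R² + (3/2)·v_R + (-5) = 0
  disc = (3/2)² − 4·(1/2)·(-5) = 49/4 ; √disc = 7/2
  v_R = (−(3/2) + 7/2) / (2·(1/2)) = 2 m/s
check:
braking lasts T_s = 2/1 = 2.0000 s
robot in T_r: 2.0000·0.3000 = 0.6000 m
robot covers 2.0000·2.0000 − ½·1.0000·2.0000² = 2.0000 m while stopping
human over T_r+T_s: 1.2000·(0.3000+2.0000) = 2.7600 m
residual clearance needed = 0.0400+0.0600+0.0500 = 0.1500 m
sum ≈ 0.6000+2.0000+2.7600+0.1500 ≈ 5.5100 m = S ✓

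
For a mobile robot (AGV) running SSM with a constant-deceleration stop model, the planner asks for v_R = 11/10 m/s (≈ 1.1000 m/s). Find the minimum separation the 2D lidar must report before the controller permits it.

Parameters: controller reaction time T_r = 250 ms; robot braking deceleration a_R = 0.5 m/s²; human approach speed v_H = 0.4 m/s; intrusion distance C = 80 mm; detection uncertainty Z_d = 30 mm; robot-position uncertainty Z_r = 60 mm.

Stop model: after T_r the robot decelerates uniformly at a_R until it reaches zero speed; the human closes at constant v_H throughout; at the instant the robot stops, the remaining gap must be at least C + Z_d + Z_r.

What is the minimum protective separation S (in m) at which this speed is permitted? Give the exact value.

T_s = v_R/a_R = (11/10)/(1/2) = 2.2000 s
robot in T_r: 1.1000·0.2500 = 0.2750 m
robot under decel: 1.1000²/(2·0.5000) = 1.2100 m
human over T_r+T_s: 0.4000·(0.2500+2.2000) = 0.9800 m
margins: 0.0800+0.0300+0.0600 = 0.1700 m
S_min ≈ 0.2750+1.2100+0.9800+0.1700  ⇒  S_min = 527/200 m

S_min = 527/200 m = 2.6350 m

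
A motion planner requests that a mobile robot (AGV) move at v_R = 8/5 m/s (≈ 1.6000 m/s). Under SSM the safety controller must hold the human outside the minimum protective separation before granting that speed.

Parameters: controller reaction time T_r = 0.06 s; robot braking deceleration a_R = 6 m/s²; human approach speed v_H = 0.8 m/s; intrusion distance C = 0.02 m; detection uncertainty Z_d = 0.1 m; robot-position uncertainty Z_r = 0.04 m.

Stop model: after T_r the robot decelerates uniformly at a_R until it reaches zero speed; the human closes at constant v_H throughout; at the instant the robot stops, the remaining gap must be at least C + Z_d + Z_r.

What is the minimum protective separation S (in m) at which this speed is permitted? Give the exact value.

stop time T_s = (8/5)/6 = 0.2667 s
robot in T_r: 1.6000·0.0600 = 0.0960 m
robot covers 1.6000·0.2667 − ½·6.0000·0.2667² = 0.2133 m while stopping
person approaches 0.8000·(0.0600+0.2667) = 0.2613 m
residual clearance needed = 0.0200+0.1000+0.0400 = 0.1600 m
S_min ≈ 0.0960+0.2133+0.2613+0.1600  ⇒  S_min = 274/375 m

S_min = 274/375 m = 0.7307 m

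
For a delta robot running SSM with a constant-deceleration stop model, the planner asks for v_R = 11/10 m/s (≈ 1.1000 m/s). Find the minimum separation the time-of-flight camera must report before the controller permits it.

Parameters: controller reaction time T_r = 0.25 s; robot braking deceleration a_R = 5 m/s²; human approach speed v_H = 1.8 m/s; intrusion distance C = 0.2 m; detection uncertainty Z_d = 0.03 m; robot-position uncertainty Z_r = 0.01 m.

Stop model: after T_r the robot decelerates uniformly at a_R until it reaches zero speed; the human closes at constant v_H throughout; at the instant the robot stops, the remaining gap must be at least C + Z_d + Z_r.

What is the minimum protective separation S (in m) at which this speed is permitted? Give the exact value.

braking lasts T_s = (11/10)/5 = 0.2200 s
reaction-phase robot travel = 1.1000·0.2500 = 0.2750 m
braking distance = 1.1000²/(2·5.0000) = 0.1210 m
human over T_r+T_s: 1.8000·(0.2500+0.2200) = 0.8460 m
residual clearance needed = 0.2000+0.0300+0.0100 = 0.2400 m
S_min ≈ 0.2750+0.1210+0.8460+0.2400  ⇒  S_min = 741/500 m

S_min = 741/500 m = 1.4820 m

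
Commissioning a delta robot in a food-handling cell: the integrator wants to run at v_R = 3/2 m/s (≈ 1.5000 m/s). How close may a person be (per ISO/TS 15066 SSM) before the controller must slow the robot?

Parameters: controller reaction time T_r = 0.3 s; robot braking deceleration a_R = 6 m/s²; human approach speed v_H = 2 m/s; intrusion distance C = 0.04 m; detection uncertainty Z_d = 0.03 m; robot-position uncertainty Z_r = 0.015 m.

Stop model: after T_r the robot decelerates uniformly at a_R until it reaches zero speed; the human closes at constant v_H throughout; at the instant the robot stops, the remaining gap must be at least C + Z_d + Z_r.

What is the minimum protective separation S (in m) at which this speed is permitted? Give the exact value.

stop time T_s = (3/2)/6 = 0.2500 s
robot in T_r: 1.5000·0.3000 = 0.4500 m
braking distance = 1.5000²/(2·6.0000) = 0.1875 m
person approaches 2.0000·(0.3000+0.2500) = 1.1000 m
residual clearance needed = 0.0400+0.0300+0.0150 = 0.0850 m
S_min ≈ 0.4500+0.1875+1.1000+0.0850  ⇒  S_min = 729/400 m

S_min = 729/400 m = 1.8225 m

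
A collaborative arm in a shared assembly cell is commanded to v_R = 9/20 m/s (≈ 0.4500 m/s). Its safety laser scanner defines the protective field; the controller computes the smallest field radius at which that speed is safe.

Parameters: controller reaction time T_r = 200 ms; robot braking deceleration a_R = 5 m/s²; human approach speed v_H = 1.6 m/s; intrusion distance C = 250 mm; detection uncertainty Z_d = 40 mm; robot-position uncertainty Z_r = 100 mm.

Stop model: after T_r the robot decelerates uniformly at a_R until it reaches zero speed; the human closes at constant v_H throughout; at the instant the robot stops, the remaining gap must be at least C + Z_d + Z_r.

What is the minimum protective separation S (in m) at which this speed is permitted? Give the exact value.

T_s = v_R/a_R = (9/20)/5 = 0.0900 s
reaction-phase robot travel = 0.4500·0.2000 = 0.0900 m
robot covers 0.4500·0.0900 − ½·5.0000·0.0900² = 0.0203 m while stopping
human closes 1.6000·0.2900 = 0.4640 m
margins: 0.2500+0.0400+0.1000 = 0.3900 m
S_min ≈ 0.0900+0.0203+0.4640+0.3900  ⇒  S_min = 3857/4000 m

S_min = 3857/4000 m = 0.9643 m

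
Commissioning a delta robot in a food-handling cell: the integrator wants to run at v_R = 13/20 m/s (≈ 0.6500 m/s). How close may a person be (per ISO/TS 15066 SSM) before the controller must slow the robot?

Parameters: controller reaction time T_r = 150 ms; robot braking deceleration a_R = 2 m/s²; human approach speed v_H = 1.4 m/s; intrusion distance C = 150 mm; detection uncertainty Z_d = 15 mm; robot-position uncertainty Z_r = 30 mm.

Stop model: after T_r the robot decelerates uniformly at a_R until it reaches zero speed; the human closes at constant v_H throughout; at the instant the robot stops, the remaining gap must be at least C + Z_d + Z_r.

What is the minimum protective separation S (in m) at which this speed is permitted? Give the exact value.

S_min = 1701/1600 m = 1.0631 m

braking lasts T_s = (13/20)/2 = 0.3250 s
robot covers v_R·T_r = 0.6500·0.1500 = 0.0975 m before braking
braking distance = 0.6500²/(2·2.0000) = 0.1056 m
person approaches 1.4000·(0.1500+0.3250) = 0.6650 m
margins: 0.1500+0.0150+0.0300 = 0.1950 m
S_min ≈ 0.0975+0.1056+0.6650+0.1950  ⇒  S_min = 1701/1600 m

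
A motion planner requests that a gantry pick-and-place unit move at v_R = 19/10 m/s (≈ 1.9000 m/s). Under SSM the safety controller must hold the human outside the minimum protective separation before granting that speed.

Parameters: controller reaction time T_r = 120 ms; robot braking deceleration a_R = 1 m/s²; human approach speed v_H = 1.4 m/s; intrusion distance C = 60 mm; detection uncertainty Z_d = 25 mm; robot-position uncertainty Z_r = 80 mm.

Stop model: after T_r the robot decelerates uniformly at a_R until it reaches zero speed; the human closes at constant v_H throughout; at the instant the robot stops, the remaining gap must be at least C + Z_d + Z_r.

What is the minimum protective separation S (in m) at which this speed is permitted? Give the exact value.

S_min = 2513/500 m = 5.0260 m

T_s = v_R/a_R = (19/10)/1 = 1.9000 s
robot covers v_R·T_r = 1.9000·0.1200 = 0.2280 m before braking
robot under decel: 1.9000²/(2·1.0000) = 1.8050 m
person approaches 1.4000·(0.1200+1.9000) = 2.8280 m
residual clearance needed = 0.0600+0.0250+0.0800 = 0.1650 m
S_min ≈ 0.2280+1.8050+2.8280+0.1650  ⇒  S_min = 2513/500 m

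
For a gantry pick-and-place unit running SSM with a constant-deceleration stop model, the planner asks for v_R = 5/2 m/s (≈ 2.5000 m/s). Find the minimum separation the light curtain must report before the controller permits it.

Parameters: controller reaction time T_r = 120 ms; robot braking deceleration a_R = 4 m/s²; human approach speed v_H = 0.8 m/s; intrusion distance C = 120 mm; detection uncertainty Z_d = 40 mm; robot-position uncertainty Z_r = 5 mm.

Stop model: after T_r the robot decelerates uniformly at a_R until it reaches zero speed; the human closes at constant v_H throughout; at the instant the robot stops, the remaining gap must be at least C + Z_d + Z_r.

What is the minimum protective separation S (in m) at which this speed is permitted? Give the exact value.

stop time T_s = (5/2)/4 = 0.6250 s
robot in T_r: 2.5000·0.1200 = 0.3000 m
braking distance = 2.5000²/(2·4.0000) = 0.7812 m
human closes 0.8000·0.7450 = 0.5960 m
residual clearance needed = 0.1200+0.0400+0.0050 = 0.1650 m
S_min ≈ 0.3000+0.7812+0.5960+0.1650  ⇒  S_min = 7369/4000 m

S_min = 7369/4000 m = 1.8422 m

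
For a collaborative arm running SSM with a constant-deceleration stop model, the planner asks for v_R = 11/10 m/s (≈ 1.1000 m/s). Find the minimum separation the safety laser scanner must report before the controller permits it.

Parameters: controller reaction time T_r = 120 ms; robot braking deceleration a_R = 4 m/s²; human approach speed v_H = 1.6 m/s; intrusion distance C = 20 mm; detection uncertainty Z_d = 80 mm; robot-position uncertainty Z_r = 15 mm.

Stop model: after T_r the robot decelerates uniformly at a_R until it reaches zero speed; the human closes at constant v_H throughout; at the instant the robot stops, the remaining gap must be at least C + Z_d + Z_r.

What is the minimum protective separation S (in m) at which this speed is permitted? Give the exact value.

S_min = 4121/4000 m = 1.0303 m

stop time T_s = (11/10)/4 = 0.2750 s
robot covers v_R·T_r = 1.1000·0.1200 = 0.1320 m before braking
braking distance = 1.1000²/(2·4.0000) = 0.1512 m
person approaches 1.6000·(0.1200+0.2750) = 0.6320 m
residual clearance needed = 0.0200+0.0800+0.0150 = 0.1150 m
S_min ≈ 0.1320+0.1512+0.6320+0.1150  ⇒  S_min = 4121/4000 m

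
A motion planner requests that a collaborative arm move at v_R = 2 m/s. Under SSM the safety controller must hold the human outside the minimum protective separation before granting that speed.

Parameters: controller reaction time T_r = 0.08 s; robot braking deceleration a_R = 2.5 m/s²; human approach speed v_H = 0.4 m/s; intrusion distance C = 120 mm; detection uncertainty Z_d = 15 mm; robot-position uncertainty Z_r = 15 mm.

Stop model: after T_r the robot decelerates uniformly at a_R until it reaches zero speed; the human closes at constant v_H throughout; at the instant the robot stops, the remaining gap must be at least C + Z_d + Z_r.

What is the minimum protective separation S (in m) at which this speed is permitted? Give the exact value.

S_min = 731/500 m = 1.4620 m

stop time T_s = 2/(5/2) = 0.8000 s
robot covers v_R·T_r = 2.0000·0.0800 = 0.1600 m before braking
braking distance = 2.0000²/(2·2.5000) = 0.8000 m
human closes 0.4000·0.8800 = 0.3520 m
margins: 0.1200+0.0150+0.0150 = 0.1500 m
S_min ≈ 0.1600+0.8000+0.3520+0.1500  ⇒  S_min = 731/500 m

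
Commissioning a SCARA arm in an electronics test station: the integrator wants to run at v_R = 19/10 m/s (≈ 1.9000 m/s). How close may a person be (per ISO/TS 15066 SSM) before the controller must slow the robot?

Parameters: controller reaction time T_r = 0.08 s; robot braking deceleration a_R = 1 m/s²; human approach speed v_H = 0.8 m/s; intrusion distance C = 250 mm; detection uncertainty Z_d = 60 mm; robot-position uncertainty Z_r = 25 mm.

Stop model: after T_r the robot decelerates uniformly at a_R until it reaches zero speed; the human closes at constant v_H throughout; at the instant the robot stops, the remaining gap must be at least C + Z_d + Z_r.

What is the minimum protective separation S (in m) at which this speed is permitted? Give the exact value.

S_min = 969/250 m = 3.8760 m

T_s = v_R/a_R = (19/10)/1 = 1.9000 s
reaction-phase robot travel = 1.9000·0.0800 = 0.1520 m
robot covers 1.9000·1.9000 − ½·1.0000·1.9000² = 1.8050 m while stopping
human closes 0.8000·1.9800 = 1.5840 m
C+Z_d+Z_r = 0.2500+0.0600+0.0250 = 0.3350 m
S_min ≈ 0.1520+1.8050+1.5840+0.3350  ⇒  S_min = 969/250 m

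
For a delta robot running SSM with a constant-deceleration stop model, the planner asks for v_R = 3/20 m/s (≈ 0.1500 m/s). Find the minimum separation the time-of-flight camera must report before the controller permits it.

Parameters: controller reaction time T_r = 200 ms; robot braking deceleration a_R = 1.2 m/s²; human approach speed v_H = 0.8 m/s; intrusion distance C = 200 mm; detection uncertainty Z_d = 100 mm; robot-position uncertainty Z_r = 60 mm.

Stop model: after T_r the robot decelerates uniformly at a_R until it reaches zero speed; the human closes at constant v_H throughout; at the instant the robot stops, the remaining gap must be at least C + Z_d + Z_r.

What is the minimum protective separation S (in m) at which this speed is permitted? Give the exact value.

stop time T_s = (3/20)/(6/5) = 0.1250 s
robot in T_r: 0.1500·0.2000 = 0.0300 m
braking distance = 0.1500²/(2·1.2000) = 0.0094 m
human over T_r+T_s: 0.8000·(0.2000+0.1250) = 0.2600 m
C+Z_d+Z_r = 0.2000+0.1000+0.0600 = 0.3600 m
S_min ≈ 0.0300+0.0094+0.2600+0.3600  ⇒  S_min = 211/320 m

S_min = 211/320 m = 0.6594 m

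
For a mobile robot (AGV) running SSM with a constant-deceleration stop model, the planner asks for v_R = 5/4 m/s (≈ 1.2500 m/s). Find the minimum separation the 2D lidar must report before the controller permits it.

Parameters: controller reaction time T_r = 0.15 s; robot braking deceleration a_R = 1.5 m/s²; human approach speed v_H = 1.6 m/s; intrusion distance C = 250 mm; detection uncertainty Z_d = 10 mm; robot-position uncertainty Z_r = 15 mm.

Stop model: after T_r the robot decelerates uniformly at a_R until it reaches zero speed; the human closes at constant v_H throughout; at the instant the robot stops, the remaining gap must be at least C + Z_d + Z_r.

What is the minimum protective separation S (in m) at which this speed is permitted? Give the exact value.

S_min = 767/300 m = 2.5567 m

T_s = v_R/a_R = (5/4)/(3/2) = 0.8333 s
robot in T_r: 1.2500·0.1500 = 0.1875 m
robot covers 1.2500·0.8333 − ½·1.5000·0.8333² = 0.5208 m while stopping
person approaches 1.6000·(0.1500+0.8333) = 1.5733 m
margins: 0.2500+0.0100+0.0150 = 0.2750 m
S_min ≈ 0.1875+0.5208+1.5733+0.2750  ⇒  S_min = 767/300 m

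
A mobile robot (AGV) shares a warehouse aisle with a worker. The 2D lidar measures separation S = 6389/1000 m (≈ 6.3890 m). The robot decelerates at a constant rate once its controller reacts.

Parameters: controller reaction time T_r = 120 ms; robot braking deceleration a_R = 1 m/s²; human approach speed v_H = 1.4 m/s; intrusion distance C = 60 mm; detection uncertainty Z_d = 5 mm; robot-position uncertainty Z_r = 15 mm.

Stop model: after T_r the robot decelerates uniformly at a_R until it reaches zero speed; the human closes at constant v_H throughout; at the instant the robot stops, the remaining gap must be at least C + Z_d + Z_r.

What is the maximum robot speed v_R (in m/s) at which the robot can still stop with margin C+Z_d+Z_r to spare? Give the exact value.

v_R_max = 23/10 m/s = 2.3000 m/s

at the boundary: (1/2)·v² + (38/25)·v + (-6141/1000) = 0
  disc = (38/25)² − 4·(1/2)·(-6141/1000) = 36481/2500 ; √disc = 191/50
  v_R = (−(38/25) + 191/50) / (2·(1/2)) = 23/10 m/s
check:
stop time T_s = (23/10)/1 = 2.3000 s
reaction-phase robot travel = 2.3000·0.1200 = 0.2760 m
robot covers 2.3000·2.3000 − ½·1.0000·2.3000² = 2.6450 m while stopping
person approaches 1.4000·(0.1200+2.3000) = 3.3880 m
margins: 0.0600+0.0050+0.0150 = 0.0800 m
sum ≈ 0.2760+2.6450+3.3880+0.0800 ≈ 6.3890 m = S ✓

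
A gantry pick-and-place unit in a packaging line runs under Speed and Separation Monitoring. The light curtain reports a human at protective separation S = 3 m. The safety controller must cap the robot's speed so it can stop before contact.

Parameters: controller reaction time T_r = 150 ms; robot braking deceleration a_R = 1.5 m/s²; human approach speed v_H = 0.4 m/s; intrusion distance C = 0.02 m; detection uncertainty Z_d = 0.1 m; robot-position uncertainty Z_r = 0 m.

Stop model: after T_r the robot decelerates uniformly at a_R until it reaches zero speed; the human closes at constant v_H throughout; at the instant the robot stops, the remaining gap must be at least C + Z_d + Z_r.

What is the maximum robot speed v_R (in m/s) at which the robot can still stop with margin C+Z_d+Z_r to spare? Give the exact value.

quadratic (1/3)·v² + (5/12)·v + (-141/50) = 0
  disc = (5/12)² − 4·(1/3)·(-141/50) = 14161/3600 ; √disc = 119/60
  v_R = (−(5/12) + 119/60) / (2·(1/3)) = 47/20 m/s
check:
stop time T_s = (47/20)/(3/2) = 1.5667 s
robot in T_r: 2.3500·0.1500 = 0.3525 m
robot under decel: 2.3500²/(2·1.5000) = 1.8408 m
human closes 0.4000·1.7167 = 0.6867 m
residual clearance needed = 0.0200+0.1000+0.0000 = 0.1200 m
sum ≈ 0.3525+1.8408+0.6867+0.1200 ≈ 3.0000 m = S ✓

v_R_max = 47/20 m/s = 2.3500 m/s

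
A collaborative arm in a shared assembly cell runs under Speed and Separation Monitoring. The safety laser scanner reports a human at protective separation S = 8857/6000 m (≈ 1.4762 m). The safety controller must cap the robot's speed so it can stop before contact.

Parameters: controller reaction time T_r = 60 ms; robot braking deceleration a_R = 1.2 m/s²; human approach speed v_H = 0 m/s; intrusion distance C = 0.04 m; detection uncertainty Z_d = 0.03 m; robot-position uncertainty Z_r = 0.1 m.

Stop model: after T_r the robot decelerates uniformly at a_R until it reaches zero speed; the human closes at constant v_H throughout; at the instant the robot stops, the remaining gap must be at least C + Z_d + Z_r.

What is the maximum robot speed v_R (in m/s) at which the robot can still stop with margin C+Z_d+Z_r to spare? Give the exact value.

collect terms ⇒ (5/12)·v_R² + (3/50)·v_R + (-7837/6000) = 0
  disc = (3/50)² − 4·(5/12)·(-7837/6000) = 196249/90000 ; √disc = 443/300
  v_R = (−(3/50) + 443/300) / (2·(5/12)) = 17/10 m/s
check:
stop time T_s = (17/10)/(6/5) = 1.4167 s
robot covers v_R·T_r = 1.7000·0.0600 = 0.1020 m before braking
robot covers 1.7000·1.4167 − ½·1.2000·1.4167² = 1.2042 m while stopping
human closes 0.0000·1.4767 = 0.0000 m
C+Z_d+Z_r = 0.0400+0.0300+0.1000 = 0.1700 m
sum ≈ 0.1020+1.2042+0.0000+0.1700 ≈ 1.4762 m = S ✓

v_R_max = 17/10 m/s = 1.7000 m/s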